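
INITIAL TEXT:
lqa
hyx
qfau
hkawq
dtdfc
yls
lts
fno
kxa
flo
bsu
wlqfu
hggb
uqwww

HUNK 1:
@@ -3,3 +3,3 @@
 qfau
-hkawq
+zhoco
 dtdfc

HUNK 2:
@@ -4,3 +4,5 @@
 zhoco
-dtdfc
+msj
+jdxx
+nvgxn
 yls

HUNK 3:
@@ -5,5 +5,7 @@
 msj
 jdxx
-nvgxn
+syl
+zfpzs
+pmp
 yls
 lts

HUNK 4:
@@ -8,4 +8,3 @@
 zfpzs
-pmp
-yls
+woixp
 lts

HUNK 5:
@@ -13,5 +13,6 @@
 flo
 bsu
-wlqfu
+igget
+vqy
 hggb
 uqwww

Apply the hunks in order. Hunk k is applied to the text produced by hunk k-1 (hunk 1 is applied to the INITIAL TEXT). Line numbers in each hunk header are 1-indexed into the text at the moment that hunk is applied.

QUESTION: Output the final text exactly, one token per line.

Hunk 1: at line 3 remove [hkawq] add [zhoco] -> 14 lines: lqa hyx qfau zhoco dtdfc yls lts fno kxa flo bsu wlqfu hggb uqwww
Hunk 2: at line 4 remove [dtdfc] add [msj,jdxx,nvgxn] -> 16 lines: lqa hyx qfau zhoco msj jdxx nvgxn yls lts fno kxa flo bsu wlqfu hggb uqwww
Hunk 3: at line 5 remove [nvgxn] add [syl,zfpzs,pmp] -> 18 lines: lqa hyx qfau zhoco msj jdxx syl zfpzs pmp yls lts fno kxa flo bsu wlqfu hggb uqwww
Hunk 4: at line 8 remove [pmp,yls] add [woixp] -> 17 lines: lqa hyx qfau zhoco msj jdxx syl zfpzs woixp lts fno kxa flo bsu wlqfu hggb uqwww
Hunk 5: at line 13 remove [wlqfu] add [igget,vqy] -> 18 lines: lqa hyx qfau zhoco msj jdxx syl zfpzs woixp lts fno kxa flo bsu igget vqy hggb uqwww

Answer: lqa
hyx
qfau
zhoco
msj
jdxx
syl
zfpzs
woixp
lts
fno
kxa
flo
bsu
igget
vqy
hggb
uqwww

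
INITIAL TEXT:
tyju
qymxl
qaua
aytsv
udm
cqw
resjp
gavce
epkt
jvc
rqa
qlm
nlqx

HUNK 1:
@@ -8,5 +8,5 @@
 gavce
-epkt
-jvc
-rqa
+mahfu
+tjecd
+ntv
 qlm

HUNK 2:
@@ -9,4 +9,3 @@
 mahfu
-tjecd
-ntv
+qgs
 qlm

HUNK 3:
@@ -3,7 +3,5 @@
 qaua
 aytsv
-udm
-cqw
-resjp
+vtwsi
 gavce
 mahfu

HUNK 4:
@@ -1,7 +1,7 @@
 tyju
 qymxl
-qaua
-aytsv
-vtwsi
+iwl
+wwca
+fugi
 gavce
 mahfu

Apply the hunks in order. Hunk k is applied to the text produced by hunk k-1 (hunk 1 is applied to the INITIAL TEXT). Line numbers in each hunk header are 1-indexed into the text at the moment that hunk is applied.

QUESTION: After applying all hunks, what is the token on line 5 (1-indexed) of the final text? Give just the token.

Answer: fugi

Derivation:
Hunk 1: at line 8 remove [epkt,jvc,rqa] add [mahfu,tjecd,ntv] -> 13 lines: tyju qymxl qaua aytsv udm cqw resjp gavce mahfu tjecd ntv qlm nlqx
Hunk 2: at line 9 remove [tjecd,ntv] add [qgs] -> 12 lines: tyju qymxl qaua aytsv udm cqw resjp gavce mahfu qgs qlm nlqx
Hunk 3: at line 3 remove [udm,cqw,resjp] add [vtwsi] -> 10 lines: tyju qymxl qaua aytsv vtwsi gavce mahfu qgs qlm nlqx
Hunk 4: at line 1 remove [qaua,aytsv,vtwsi] add [iwl,wwca,fugi] -> 10 lines: tyju qymxl iwl wwca fugi gavce mahfu qgs qlm nlqx
Final line 5: fugi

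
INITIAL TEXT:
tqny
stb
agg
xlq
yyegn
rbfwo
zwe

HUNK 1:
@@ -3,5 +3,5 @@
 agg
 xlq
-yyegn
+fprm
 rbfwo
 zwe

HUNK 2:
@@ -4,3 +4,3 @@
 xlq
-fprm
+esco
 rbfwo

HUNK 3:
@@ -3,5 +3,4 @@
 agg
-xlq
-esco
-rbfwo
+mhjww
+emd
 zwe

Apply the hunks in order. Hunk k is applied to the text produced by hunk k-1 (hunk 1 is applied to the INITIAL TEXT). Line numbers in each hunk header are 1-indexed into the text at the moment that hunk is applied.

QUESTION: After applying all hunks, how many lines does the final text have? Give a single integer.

Answer: 6

Derivation:
Hunk 1: at line 3 remove [yyegn] add [fprm] -> 7 lines: tqny stb agg xlq fprm rbfwo zwe
Hunk 2: at line 4 remove [fprm] add [esco] -> 7 lines: tqny stb agg xlq esco rbfwo zwe
Hunk 3: at line 3 remove [xlq,esco,rbfwo] add [mhjww,emd] -> 6 lines: tqny stb agg mhjww emd zwe
Final line count: 6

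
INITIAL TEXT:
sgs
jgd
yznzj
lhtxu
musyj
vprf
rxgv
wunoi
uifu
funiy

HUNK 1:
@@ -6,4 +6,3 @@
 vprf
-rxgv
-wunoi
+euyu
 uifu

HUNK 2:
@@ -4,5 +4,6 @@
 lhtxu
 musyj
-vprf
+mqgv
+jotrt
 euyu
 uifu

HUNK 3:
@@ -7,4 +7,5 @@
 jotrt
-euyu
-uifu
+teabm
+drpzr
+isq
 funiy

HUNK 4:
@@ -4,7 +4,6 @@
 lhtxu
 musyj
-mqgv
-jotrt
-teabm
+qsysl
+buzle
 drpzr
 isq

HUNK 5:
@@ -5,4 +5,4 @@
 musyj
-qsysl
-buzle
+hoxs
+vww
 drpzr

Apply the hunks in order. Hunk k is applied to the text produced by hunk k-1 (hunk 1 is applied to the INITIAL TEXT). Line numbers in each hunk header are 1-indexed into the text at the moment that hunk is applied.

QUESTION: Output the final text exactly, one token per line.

Hunk 1: at line 6 remove [rxgv,wunoi] add [euyu] -> 9 lines: sgs jgd yznzj lhtxu musyj vprf euyu uifu funiy
Hunk 2: at line 4 remove [vprf] add [mqgv,jotrt] -> 10 lines: sgs jgd yznzj lhtxu musyj mqgv jotrt euyu uifu funiy
Hunk 3: at line 7 remove [euyu,uifu] add [teabm,drpzr,isq] -> 11 lines: sgs jgd yznzj lhtxu musyj mqgv jotrt teabm drpzr isq funiy
Hunk 4: at line 4 remove [mqgv,jotrt,teabm] add [qsysl,buzle] -> 10 lines: sgs jgd yznzj lhtxu musyj qsysl buzle drpzr isq funiy
Hunk 5: at line 5 remove [qsysl,buzle] add [hoxs,vww] -> 10 lines: sgs jgd yznzj lhtxu musyj hoxs vww drpzr isq funiy

Answer: sgs
jgd
yznzj
lhtxu
musyj
hoxs
vww
drpzr
isq
funiy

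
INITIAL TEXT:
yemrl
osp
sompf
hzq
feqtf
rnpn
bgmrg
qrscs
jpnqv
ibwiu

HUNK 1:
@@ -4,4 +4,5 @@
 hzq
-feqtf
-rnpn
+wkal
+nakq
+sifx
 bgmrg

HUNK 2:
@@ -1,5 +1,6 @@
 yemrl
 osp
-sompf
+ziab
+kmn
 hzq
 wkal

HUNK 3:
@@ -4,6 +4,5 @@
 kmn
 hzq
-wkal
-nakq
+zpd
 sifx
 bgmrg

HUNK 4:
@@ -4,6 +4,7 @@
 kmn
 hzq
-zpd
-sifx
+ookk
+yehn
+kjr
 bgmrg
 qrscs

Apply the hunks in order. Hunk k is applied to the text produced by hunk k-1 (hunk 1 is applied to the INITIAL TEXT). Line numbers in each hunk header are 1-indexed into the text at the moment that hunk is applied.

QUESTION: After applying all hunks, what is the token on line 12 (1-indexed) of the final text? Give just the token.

Hunk 1: at line 4 remove [feqtf,rnpn] add [wkal,nakq,sifx] -> 11 lines: yemrl osp sompf hzq wkal nakq sifx bgmrg qrscs jpnqv ibwiu
Hunk 2: at line 1 remove [sompf] add [ziab,kmn] -> 12 lines: yemrl osp ziab kmn hzq wkal nakq sifx bgmrg qrscs jpnqv ibwiu
Hunk 3: at line 4 remove [wkal,nakq] add [zpd] -> 11 lines: yemrl osp ziab kmn hzq zpd sifx bgmrg qrscs jpnqv ibwiu
Hunk 4: at line 4 remove [zpd,sifx] add [ookk,yehn,kjr] -> 12 lines: yemrl osp ziab kmn hzq ookk yehn kjr bgmrg qrscs jpnqv ibwiu
Final line 12: ibwiu

Answer: ibwiu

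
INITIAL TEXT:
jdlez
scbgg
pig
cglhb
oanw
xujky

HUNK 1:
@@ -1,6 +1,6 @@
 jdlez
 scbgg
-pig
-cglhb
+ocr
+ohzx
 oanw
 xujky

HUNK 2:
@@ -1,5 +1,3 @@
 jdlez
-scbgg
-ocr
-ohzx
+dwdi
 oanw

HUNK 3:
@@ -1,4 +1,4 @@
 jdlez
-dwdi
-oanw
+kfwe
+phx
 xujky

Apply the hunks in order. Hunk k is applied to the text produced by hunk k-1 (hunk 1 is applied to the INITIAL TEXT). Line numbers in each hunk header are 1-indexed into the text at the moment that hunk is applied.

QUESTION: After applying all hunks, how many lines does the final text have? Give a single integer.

Answer: 4

Derivation:
Hunk 1: at line 1 remove [pig,cglhb] add [ocr,ohzx] -> 6 lines: jdlez scbgg ocr ohzx oanw xujky
Hunk 2: at line 1 remove [scbgg,ocr,ohzx] add [dwdi] -> 4 lines: jdlez dwdi oanw xujky
Hunk 3: at line 1 remove [dwdi,oanw] add [kfwe,phx] -> 4 lines: jdlez kfwe phx xujky
Final line count: 4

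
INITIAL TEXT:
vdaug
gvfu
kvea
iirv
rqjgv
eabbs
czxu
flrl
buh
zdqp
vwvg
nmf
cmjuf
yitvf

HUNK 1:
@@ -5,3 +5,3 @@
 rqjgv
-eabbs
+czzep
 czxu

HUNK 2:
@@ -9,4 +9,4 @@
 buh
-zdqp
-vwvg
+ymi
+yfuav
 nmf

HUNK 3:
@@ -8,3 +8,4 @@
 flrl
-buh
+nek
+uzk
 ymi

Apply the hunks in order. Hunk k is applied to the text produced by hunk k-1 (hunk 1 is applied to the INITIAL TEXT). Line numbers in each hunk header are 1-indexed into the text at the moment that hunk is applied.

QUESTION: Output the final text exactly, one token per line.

Answer: vdaug
gvfu
kvea
iirv
rqjgv
czzep
czxu
flrl
nek
uzk
ymi
yfuav
nmf
cmjuf
yitvf

Derivation:
Hunk 1: at line 5 remove [eabbs] add [czzep] -> 14 lines: vdaug gvfu kvea iirv rqjgv czzep czxu flrl buh zdqp vwvg nmf cmjuf yitvf
Hunk 2: at line 9 remove [zdqp,vwvg] add [ymi,yfuav] -> 14 lines: vdaug gvfu kvea iirv rqjgv czzep czxu flrl buh ymi yfuav nmf cmjuf yitvf
Hunk 3: at line 8 remove [buh] add [nek,uzk] -> 15 lines: vdaug gvfu kvea iirv rqjgv czzep czxu flrl nek uzk ymi yfuav nmf cmjuf yitvf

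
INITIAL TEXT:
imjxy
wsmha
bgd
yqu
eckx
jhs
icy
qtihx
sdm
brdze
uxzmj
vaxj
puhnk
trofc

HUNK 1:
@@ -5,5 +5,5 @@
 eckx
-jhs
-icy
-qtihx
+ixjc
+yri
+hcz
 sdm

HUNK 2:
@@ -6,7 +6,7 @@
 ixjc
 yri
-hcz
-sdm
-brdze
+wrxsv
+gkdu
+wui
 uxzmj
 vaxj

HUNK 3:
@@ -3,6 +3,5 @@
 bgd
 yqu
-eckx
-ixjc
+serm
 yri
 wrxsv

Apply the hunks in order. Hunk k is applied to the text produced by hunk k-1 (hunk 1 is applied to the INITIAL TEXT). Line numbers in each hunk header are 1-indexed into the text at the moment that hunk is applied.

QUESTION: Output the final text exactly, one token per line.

Hunk 1: at line 5 remove [jhs,icy,qtihx] add [ixjc,yri,hcz] -> 14 lines: imjxy wsmha bgd yqu eckx ixjc yri hcz sdm brdze uxzmj vaxj puhnk trofc
Hunk 2: at line 6 remove [hcz,sdm,brdze] add [wrxsv,gkdu,wui] -> 14 lines: imjxy wsmha bgd yqu eckx ixjc yri wrxsv gkdu wui uxzmj vaxj puhnk trofc
Hunk 3: at line 3 remove [eckx,ixjc] add [serm] -> 13 lines: imjxy wsmha bgd yqu serm yri wrxsv gkdu wui uxzmj vaxj puhnk trofc

Answer: imjxy
wsmha
bgd
yqu
serm
yri
wrxsv
gkdu
wui
uxzmj
vaxj
puhnk
trofc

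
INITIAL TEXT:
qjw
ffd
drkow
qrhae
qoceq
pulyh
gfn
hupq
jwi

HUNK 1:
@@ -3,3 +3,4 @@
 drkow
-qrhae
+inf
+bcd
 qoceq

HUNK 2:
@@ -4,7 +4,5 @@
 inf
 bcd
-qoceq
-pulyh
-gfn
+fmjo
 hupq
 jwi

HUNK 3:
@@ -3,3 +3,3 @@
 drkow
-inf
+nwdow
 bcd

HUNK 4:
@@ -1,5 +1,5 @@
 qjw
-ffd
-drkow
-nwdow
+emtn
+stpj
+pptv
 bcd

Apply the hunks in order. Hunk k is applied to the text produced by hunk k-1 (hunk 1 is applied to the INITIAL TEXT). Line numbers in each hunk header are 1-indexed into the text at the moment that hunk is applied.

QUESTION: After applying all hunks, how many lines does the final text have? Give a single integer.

Hunk 1: at line 3 remove [qrhae] add [inf,bcd] -> 10 lines: qjw ffd drkow inf bcd qoceq pulyh gfn hupq jwi
Hunk 2: at line 4 remove [qoceq,pulyh,gfn] add [fmjo] -> 8 lines: qjw ffd drkow inf bcd fmjo hupq jwi
Hunk 3: at line 3 remove [inf] add [nwdow] -> 8 lines: qjw ffd drkow nwdow bcd fmjo hupq jwi
Hunk 4: at line 1 remove [ffd,drkow,nwdow] add [emtn,stpj,pptv] -> 8 lines: qjw emtn stpj pptv bcd fmjo hupq jwi
Final line count: 8

Answer: 8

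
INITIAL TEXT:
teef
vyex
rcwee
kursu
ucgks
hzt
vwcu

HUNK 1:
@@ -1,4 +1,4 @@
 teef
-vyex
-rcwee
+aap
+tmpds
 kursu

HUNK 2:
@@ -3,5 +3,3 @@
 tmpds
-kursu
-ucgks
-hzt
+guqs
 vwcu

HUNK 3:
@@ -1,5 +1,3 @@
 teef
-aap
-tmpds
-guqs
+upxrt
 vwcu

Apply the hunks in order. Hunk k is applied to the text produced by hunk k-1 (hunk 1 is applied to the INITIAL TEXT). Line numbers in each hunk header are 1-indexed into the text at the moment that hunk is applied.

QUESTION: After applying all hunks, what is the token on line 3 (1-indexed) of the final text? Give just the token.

Hunk 1: at line 1 remove [vyex,rcwee] add [aap,tmpds] -> 7 lines: teef aap tmpds kursu ucgks hzt vwcu
Hunk 2: at line 3 remove [kursu,ucgks,hzt] add [guqs] -> 5 lines: teef aap tmpds guqs vwcu
Hunk 3: at line 1 remove [aap,tmpds,guqs] add [upxrt] -> 3 lines: teef upxrt vwcu
Final line 3: vwcu

Answer: vwcu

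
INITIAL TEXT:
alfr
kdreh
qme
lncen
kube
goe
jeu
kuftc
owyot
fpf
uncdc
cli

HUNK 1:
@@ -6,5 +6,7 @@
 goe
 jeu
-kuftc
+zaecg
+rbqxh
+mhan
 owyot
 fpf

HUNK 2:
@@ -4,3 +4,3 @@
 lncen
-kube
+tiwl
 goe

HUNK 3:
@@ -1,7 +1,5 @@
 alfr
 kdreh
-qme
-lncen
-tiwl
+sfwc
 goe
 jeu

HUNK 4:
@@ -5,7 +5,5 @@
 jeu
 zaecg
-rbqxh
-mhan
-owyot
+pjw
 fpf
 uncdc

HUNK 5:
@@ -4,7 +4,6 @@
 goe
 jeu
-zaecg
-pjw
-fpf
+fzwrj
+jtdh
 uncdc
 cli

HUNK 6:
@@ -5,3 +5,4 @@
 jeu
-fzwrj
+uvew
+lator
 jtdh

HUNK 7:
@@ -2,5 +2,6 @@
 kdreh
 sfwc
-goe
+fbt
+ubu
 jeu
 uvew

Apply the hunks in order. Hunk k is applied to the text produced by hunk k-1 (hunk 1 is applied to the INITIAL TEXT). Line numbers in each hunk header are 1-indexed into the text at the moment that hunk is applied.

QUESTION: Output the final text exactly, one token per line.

Hunk 1: at line 6 remove [kuftc] add [zaecg,rbqxh,mhan] -> 14 lines: alfr kdreh qme lncen kube goe jeu zaecg rbqxh mhan owyot fpf uncdc cli
Hunk 2: at line 4 remove [kube] add [tiwl] -> 14 lines: alfr kdreh qme lncen tiwl goe jeu zaecg rbqxh mhan owyot fpf uncdc cli
Hunk 3: at line 1 remove [qme,lncen,tiwl] add [sfwc] -> 12 lines: alfr kdreh sfwc goe jeu zaecg rbqxh mhan owyot fpf uncdc cli
Hunk 4: at line 5 remove [rbqxh,mhan,owyot] add [pjw] -> 10 lines: alfr kdreh sfwc goe jeu zaecg pjw fpf uncdc cli
Hunk 5: at line 4 remove [zaecg,pjw,fpf] add [fzwrj,jtdh] -> 9 lines: alfr kdreh sfwc goe jeu fzwrj jtdh uncdc cli
Hunk 6: at line 5 remove [fzwrj] add [uvew,lator] -> 10 lines: alfr kdreh sfwc goe jeu uvew lator jtdh uncdc cli
Hunk 7: at line 2 remove [goe] add [fbt,ubu] -> 11 lines: alfr kdreh sfwc fbt ubu jeu uvew lator jtdh uncdc cli

Answer: alfr
kdreh
sfwc
fbt
ubu
jeu
uvew
lator
jtdh
uncdc
cli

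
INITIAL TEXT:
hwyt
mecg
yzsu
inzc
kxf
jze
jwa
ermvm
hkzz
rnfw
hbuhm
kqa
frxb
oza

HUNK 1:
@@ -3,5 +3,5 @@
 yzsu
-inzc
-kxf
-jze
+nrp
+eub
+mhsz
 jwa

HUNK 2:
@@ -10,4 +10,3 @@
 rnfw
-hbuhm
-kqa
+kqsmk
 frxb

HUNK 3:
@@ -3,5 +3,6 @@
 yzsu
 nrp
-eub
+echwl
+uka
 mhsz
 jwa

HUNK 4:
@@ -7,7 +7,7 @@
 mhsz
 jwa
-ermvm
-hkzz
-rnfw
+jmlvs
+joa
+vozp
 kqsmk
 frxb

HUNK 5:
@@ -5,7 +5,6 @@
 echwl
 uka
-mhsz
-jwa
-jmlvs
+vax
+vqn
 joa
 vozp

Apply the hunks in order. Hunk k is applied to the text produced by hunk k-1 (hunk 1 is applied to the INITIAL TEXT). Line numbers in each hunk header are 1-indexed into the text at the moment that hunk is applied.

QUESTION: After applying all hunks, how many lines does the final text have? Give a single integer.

Hunk 1: at line 3 remove [inzc,kxf,jze] add [nrp,eub,mhsz] -> 14 lines: hwyt mecg yzsu nrp eub mhsz jwa ermvm hkzz rnfw hbuhm kqa frxb oza
Hunk 2: at line 10 remove [hbuhm,kqa] add [kqsmk] -> 13 lines: hwyt mecg yzsu nrp eub mhsz jwa ermvm hkzz rnfw kqsmk frxb oza
Hunk 3: at line 3 remove [eub] add [echwl,uka] -> 14 lines: hwyt mecg yzsu nrp echwl uka mhsz jwa ermvm hkzz rnfw kqsmk frxb oza
Hunk 4: at line 7 remove [ermvm,hkzz,rnfw] add [jmlvs,joa,vozp] -> 14 lines: hwyt mecg yzsu nrp echwl uka mhsz jwa jmlvs joa vozp kqsmk frxb oza
Hunk 5: at line 5 remove [mhsz,jwa,jmlvs] add [vax,vqn] -> 13 lines: hwyt mecg yzsu nrp echwl uka vax vqn joa vozp kqsmk frxb oza
Final line count: 13

Answer: 13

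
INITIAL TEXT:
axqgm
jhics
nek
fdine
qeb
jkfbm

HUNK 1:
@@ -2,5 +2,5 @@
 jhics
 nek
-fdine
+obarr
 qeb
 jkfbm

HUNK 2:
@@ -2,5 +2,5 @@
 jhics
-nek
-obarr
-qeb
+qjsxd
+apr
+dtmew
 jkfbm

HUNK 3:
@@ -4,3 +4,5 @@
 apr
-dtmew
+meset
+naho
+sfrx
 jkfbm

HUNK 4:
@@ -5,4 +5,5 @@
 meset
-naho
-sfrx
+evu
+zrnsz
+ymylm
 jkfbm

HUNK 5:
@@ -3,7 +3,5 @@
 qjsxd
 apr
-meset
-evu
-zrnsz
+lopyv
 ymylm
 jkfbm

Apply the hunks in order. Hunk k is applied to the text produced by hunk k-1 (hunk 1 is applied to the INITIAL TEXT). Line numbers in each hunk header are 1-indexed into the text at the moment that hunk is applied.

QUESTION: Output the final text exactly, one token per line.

Answer: axqgm
jhics
qjsxd
apr
lopyv
ymylm
jkfbm

Derivation:
Hunk 1: at line 2 remove [fdine] add [obarr] -> 6 lines: axqgm jhics nek obarr qeb jkfbm
Hunk 2: at line 2 remove [nek,obarr,qeb] add [qjsxd,apr,dtmew] -> 6 lines: axqgm jhics qjsxd apr dtmew jkfbm
Hunk 3: at line 4 remove [dtmew] add [meset,naho,sfrx] -> 8 lines: axqgm jhics qjsxd apr meset naho sfrx jkfbm
Hunk 4: at line 5 remove [naho,sfrx] add [evu,zrnsz,ymylm] -> 9 lines: axqgm jhics qjsxd apr meset evu zrnsz ymylm jkfbm
Hunk 5: at line 3 remove [meset,evu,zrnsz] add [lopyv] -> 7 lines: axqgm jhics qjsxd apr lopyv ymylm jkfbm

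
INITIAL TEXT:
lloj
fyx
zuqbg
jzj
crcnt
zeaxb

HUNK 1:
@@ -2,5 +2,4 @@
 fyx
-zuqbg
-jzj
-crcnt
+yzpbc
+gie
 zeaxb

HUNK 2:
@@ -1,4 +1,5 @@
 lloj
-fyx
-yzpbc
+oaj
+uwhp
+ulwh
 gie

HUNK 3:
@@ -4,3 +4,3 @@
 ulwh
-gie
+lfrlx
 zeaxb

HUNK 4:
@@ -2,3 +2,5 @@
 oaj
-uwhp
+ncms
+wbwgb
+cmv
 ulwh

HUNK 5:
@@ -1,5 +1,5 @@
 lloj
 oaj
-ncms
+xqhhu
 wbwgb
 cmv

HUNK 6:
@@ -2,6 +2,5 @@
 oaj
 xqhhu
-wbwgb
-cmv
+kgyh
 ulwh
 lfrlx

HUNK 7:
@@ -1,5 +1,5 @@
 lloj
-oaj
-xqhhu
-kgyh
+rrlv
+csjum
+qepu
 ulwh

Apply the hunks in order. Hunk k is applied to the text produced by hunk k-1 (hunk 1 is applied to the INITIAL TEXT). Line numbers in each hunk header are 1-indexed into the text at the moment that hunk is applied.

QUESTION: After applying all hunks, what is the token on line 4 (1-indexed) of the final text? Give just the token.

Hunk 1: at line 2 remove [zuqbg,jzj,crcnt] add [yzpbc,gie] -> 5 lines: lloj fyx yzpbc gie zeaxb
Hunk 2: at line 1 remove [fyx,yzpbc] add [oaj,uwhp,ulwh] -> 6 lines: lloj oaj uwhp ulwh gie zeaxb
Hunk 3: at line 4 remove [gie] add [lfrlx] -> 6 lines: lloj oaj uwhp ulwh lfrlx zeaxb
Hunk 4: at line 2 remove [uwhp] add [ncms,wbwgb,cmv] -> 8 lines: lloj oaj ncms wbwgb cmv ulwh lfrlx zeaxb
Hunk 5: at line 1 remove [ncms] add [xqhhu] -> 8 lines: lloj oaj xqhhu wbwgb cmv ulwh lfrlx zeaxb
Hunk 6: at line 2 remove [wbwgb,cmv] add [kgyh] -> 7 lines: lloj oaj xqhhu kgyh ulwh lfrlx zeaxb
Hunk 7: at line 1 remove [oaj,xqhhu,kgyh] add [rrlv,csjum,qepu] -> 7 lines: lloj rrlv csjum qepu ulwh lfrlx zeaxb
Final line 4: qepu

Answer: qepu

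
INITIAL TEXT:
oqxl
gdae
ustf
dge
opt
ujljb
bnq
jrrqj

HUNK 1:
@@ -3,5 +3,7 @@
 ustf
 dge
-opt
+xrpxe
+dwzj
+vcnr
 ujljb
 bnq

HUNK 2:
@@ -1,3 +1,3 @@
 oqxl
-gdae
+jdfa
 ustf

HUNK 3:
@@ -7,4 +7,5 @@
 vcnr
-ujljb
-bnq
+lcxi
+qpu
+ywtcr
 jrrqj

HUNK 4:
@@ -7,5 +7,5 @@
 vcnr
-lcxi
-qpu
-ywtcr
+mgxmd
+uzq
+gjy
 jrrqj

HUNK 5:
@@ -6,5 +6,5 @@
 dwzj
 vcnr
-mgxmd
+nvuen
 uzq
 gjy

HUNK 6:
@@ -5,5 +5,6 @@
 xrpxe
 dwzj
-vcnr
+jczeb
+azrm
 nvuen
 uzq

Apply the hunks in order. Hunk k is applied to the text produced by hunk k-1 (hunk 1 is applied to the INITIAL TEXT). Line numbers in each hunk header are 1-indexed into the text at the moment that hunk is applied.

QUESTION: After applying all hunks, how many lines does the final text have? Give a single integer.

Hunk 1: at line 3 remove [opt] add [xrpxe,dwzj,vcnr] -> 10 lines: oqxl gdae ustf dge xrpxe dwzj vcnr ujljb bnq jrrqj
Hunk 2: at line 1 remove [gdae] add [jdfa] -> 10 lines: oqxl jdfa ustf dge xrpxe dwzj vcnr ujljb bnq jrrqj
Hunk 3: at line 7 remove [ujljb,bnq] add [lcxi,qpu,ywtcr] -> 11 lines: oqxl jdfa ustf dge xrpxe dwzj vcnr lcxi qpu ywtcr jrrqj
Hunk 4: at line 7 remove [lcxi,qpu,ywtcr] add [mgxmd,uzq,gjy] -> 11 lines: oqxl jdfa ustf dge xrpxe dwzj vcnr mgxmd uzq gjy jrrqj
Hunk 5: at line 6 remove [mgxmd] add [nvuen] -> 11 lines: oqxl jdfa ustf dge xrpxe dwzj vcnr nvuen uzq gjy jrrqj
Hunk 6: at line 5 remove [vcnr] add [jczeb,azrm] -> 12 lines: oqxl jdfa ustf dge xrpxe dwzj jczeb azrm nvuen uzq gjy jrrqj
Final line count: 12

Answer: 12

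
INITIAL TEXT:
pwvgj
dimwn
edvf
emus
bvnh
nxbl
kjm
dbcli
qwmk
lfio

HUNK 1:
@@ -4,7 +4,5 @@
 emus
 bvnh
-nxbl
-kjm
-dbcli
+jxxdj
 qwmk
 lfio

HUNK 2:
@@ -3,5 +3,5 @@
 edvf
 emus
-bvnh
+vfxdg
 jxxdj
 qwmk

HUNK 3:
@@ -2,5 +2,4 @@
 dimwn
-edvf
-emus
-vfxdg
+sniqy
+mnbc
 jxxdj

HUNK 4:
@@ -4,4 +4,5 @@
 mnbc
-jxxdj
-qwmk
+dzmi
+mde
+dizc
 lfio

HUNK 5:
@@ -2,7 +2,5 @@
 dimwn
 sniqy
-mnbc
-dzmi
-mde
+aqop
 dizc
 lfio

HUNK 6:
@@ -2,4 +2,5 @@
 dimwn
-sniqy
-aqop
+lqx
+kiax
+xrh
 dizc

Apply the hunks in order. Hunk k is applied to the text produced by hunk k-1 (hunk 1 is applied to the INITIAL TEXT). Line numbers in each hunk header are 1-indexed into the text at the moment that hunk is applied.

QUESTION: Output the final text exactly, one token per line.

Hunk 1: at line 4 remove [nxbl,kjm,dbcli] add [jxxdj] -> 8 lines: pwvgj dimwn edvf emus bvnh jxxdj qwmk lfio
Hunk 2: at line 3 remove [bvnh] add [vfxdg] -> 8 lines: pwvgj dimwn edvf emus vfxdg jxxdj qwmk lfio
Hunk 3: at line 2 remove [edvf,emus,vfxdg] add [sniqy,mnbc] -> 7 lines: pwvgj dimwn sniqy mnbc jxxdj qwmk lfio
Hunk 4: at line 4 remove [jxxdj,qwmk] add [dzmi,mde,dizc] -> 8 lines: pwvgj dimwn sniqy mnbc dzmi mde dizc lfio
Hunk 5: at line 2 remove [mnbc,dzmi,mde] add [aqop] -> 6 lines: pwvgj dimwn sniqy aqop dizc lfio
Hunk 6: at line 2 remove [sniqy,aqop] add [lqx,kiax,xrh] -> 7 lines: pwvgj dimwn lqx kiax xrh dizc lfio

Answer: pwvgj
dimwn
lqx
kiax
xrh
dizc
lfio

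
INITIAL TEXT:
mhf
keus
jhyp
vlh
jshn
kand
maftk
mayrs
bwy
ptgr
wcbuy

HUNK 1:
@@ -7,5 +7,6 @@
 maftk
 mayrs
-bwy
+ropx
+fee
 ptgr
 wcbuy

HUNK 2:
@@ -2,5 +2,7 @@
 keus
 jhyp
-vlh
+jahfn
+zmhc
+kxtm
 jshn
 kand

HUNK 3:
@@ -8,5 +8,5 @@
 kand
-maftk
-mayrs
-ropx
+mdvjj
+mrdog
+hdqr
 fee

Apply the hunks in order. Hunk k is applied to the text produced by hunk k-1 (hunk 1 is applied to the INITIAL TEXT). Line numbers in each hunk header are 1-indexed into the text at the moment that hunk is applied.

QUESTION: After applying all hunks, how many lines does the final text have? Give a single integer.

Hunk 1: at line 7 remove [bwy] add [ropx,fee] -> 12 lines: mhf keus jhyp vlh jshn kand maftk mayrs ropx fee ptgr wcbuy
Hunk 2: at line 2 remove [vlh] add [jahfn,zmhc,kxtm] -> 14 lines: mhf keus jhyp jahfn zmhc kxtm jshn kand maftk mayrs ropx fee ptgr wcbuy
Hunk 3: at line 8 remove [maftk,mayrs,ropx] add [mdvjj,mrdog,hdqr] -> 14 lines: mhf keus jhyp jahfn zmhc kxtm jshn kand mdvjj mrdog hdqr fee ptgr wcbuy
Final line count: 14

Answer: 14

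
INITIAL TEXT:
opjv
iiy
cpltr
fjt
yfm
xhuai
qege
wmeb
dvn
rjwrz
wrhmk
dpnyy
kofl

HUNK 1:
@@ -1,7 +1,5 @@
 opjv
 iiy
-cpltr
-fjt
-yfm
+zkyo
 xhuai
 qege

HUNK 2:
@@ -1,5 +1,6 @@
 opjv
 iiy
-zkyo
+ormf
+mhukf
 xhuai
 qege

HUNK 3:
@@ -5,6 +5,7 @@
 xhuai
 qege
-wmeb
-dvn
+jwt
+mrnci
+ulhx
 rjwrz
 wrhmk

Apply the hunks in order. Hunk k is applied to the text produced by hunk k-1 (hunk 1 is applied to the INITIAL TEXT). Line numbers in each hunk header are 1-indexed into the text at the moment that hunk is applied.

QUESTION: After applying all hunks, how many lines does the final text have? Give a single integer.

Answer: 13

Derivation:
Hunk 1: at line 1 remove [cpltr,fjt,yfm] add [zkyo] -> 11 lines: opjv iiy zkyo xhuai qege wmeb dvn rjwrz wrhmk dpnyy kofl
Hunk 2: at line 1 remove [zkyo] add [ormf,mhukf] -> 12 lines: opjv iiy ormf mhukf xhuai qege wmeb dvn rjwrz wrhmk dpnyy kofl
Hunk 3: at line 5 remove [wmeb,dvn] add [jwt,mrnci,ulhx] -> 13 lines: opjv iiy ormf mhukf xhuai qege jwt mrnci ulhx rjwrz wrhmk dpnyy kofl
Final line count: 13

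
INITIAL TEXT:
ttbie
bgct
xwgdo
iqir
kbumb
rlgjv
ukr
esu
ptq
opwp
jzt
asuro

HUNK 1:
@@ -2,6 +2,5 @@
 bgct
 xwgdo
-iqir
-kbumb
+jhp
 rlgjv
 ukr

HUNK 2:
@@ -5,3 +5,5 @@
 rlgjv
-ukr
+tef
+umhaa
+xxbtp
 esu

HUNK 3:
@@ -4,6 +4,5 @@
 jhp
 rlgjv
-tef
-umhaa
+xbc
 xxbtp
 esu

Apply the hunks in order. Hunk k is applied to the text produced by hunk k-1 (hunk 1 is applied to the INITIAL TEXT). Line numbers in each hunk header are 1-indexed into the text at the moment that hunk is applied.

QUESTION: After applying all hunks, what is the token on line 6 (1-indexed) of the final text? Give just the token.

Answer: xbc

Derivation:
Hunk 1: at line 2 remove [iqir,kbumb] add [jhp] -> 11 lines: ttbie bgct xwgdo jhp rlgjv ukr esu ptq opwp jzt asuro
Hunk 2: at line 5 remove [ukr] add [tef,umhaa,xxbtp] -> 13 lines: ttbie bgct xwgdo jhp rlgjv tef umhaa xxbtp esu ptq opwp jzt asuro
Hunk 3: at line 4 remove [tef,umhaa] add [xbc] -> 12 lines: ttbie bgct xwgdo jhp rlgjv xbc xxbtp esu ptq opwp jzt asuro
Final line 6: xbc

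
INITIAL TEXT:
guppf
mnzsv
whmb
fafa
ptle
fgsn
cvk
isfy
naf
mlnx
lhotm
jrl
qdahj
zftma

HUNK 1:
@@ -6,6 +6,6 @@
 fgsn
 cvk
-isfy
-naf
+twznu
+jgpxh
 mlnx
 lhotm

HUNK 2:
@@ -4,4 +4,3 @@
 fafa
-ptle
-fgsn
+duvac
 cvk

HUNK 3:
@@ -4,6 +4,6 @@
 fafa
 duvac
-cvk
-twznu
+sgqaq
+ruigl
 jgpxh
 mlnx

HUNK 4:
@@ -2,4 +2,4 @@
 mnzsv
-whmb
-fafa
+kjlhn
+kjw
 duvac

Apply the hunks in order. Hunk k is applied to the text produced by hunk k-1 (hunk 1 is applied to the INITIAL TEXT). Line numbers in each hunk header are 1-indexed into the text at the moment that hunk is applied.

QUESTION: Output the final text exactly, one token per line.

Hunk 1: at line 6 remove [isfy,naf] add [twznu,jgpxh] -> 14 lines: guppf mnzsv whmb fafa ptle fgsn cvk twznu jgpxh mlnx lhotm jrl qdahj zftma
Hunk 2: at line 4 remove [ptle,fgsn] add [duvac] -> 13 lines: guppf mnzsv whmb fafa duvac cvk twznu jgpxh mlnx lhotm jrl qdahj zftma
Hunk 3: at line 4 remove [cvk,twznu] add [sgqaq,ruigl] -> 13 lines: guppf mnzsv whmb fafa duvac sgqaq ruigl jgpxh mlnx lhotm jrl qdahj zftma
Hunk 4: at line 2 remove [whmb,fafa] add [kjlhn,kjw] -> 13 lines: guppf mnzsv kjlhn kjw duvac sgqaq ruigl jgpxh mlnx lhotm jrl qdahj zftma

Answer: guppf
mnzsv
kjlhn
kjw
duvac
sgqaq
ruigl
jgpxh
mlnx
lhotm
jrl
qdahj
zftma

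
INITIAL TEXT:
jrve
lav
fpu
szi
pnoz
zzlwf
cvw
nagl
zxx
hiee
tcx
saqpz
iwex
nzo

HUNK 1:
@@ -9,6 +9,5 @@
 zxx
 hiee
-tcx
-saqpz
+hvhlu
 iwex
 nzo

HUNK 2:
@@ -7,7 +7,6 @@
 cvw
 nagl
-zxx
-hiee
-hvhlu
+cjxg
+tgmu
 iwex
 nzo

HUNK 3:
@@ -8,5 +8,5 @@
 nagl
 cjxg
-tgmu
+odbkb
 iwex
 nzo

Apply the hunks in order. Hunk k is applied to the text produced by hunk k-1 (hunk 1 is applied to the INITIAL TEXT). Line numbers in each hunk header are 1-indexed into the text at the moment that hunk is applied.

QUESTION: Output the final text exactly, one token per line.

Hunk 1: at line 9 remove [tcx,saqpz] add [hvhlu] -> 13 lines: jrve lav fpu szi pnoz zzlwf cvw nagl zxx hiee hvhlu iwex nzo
Hunk 2: at line 7 remove [zxx,hiee,hvhlu] add [cjxg,tgmu] -> 12 lines: jrve lav fpu szi pnoz zzlwf cvw nagl cjxg tgmu iwex nzo
Hunk 3: at line 8 remove [tgmu] add [odbkb] -> 12 lines: jrve lav fpu szi pnoz zzlwf cvw nagl cjxg odbkb iwex nzo

Answer: jrve
lav
fpu
szi
pnoz
zzlwf
cvw
nagl
cjxg
odbkb
iwex
nzo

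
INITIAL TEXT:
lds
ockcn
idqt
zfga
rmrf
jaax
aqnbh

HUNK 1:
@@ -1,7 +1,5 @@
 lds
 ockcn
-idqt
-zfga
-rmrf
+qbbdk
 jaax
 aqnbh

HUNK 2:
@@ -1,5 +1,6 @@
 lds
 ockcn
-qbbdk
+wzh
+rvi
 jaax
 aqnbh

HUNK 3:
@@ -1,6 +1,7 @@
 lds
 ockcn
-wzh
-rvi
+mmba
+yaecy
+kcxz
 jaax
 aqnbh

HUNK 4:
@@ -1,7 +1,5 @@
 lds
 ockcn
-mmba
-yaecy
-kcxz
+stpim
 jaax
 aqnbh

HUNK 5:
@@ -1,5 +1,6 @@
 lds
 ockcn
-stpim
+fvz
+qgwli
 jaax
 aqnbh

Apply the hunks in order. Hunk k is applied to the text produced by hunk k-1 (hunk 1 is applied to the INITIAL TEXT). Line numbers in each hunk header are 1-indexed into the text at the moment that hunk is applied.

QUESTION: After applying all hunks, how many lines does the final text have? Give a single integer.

Hunk 1: at line 1 remove [idqt,zfga,rmrf] add [qbbdk] -> 5 lines: lds ockcn qbbdk jaax aqnbh
Hunk 2: at line 1 remove [qbbdk] add [wzh,rvi] -> 6 lines: lds ockcn wzh rvi jaax aqnbh
Hunk 3: at line 1 remove [wzh,rvi] add [mmba,yaecy,kcxz] -> 7 lines: lds ockcn mmba yaecy kcxz jaax aqnbh
Hunk 4: at line 1 remove [mmba,yaecy,kcxz] add [stpim] -> 5 lines: lds ockcn stpim jaax aqnbh
Hunk 5: at line 1 remove [stpim] add [fvz,qgwli] -> 6 lines: lds ockcn fvz qgwli jaax aqnbh
Final line count: 6

Answer: 6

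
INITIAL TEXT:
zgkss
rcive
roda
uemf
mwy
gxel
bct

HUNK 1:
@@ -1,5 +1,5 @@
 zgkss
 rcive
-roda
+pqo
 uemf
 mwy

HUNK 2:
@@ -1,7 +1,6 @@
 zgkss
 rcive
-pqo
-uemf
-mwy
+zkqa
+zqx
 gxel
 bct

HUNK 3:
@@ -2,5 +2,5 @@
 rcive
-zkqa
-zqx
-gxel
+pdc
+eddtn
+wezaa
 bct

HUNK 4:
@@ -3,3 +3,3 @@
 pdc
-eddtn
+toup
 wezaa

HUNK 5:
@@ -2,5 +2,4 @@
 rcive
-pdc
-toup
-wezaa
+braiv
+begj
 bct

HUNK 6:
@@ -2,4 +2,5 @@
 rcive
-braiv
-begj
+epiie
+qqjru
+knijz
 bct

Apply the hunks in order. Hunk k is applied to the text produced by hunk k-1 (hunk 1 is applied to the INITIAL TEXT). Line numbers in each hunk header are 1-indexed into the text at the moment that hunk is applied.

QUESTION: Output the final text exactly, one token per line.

Answer: zgkss
rcive
epiie
qqjru
knijz
bct

Derivation:
Hunk 1: at line 1 remove [roda] add [pqo] -> 7 lines: zgkss rcive pqo uemf mwy gxel bct
Hunk 2: at line 1 remove [pqo,uemf,mwy] add [zkqa,zqx] -> 6 lines: zgkss rcive zkqa zqx gxel bct
Hunk 3: at line 2 remove [zkqa,zqx,gxel] add [pdc,eddtn,wezaa] -> 6 lines: zgkss rcive pdc eddtn wezaa bct
Hunk 4: at line 3 remove [eddtn] add [toup] -> 6 lines: zgkss rcive pdc toup wezaa bct
Hunk 5: at line 2 remove [pdc,toup,wezaa] add [braiv,begj] -> 5 lines: zgkss rcive braiv begj bct
Hunk 6: at line 2 remove [braiv,begj] add [epiie,qqjru,knijz] -> 6 lines: zgkss rcive epiie qqjru knijz bct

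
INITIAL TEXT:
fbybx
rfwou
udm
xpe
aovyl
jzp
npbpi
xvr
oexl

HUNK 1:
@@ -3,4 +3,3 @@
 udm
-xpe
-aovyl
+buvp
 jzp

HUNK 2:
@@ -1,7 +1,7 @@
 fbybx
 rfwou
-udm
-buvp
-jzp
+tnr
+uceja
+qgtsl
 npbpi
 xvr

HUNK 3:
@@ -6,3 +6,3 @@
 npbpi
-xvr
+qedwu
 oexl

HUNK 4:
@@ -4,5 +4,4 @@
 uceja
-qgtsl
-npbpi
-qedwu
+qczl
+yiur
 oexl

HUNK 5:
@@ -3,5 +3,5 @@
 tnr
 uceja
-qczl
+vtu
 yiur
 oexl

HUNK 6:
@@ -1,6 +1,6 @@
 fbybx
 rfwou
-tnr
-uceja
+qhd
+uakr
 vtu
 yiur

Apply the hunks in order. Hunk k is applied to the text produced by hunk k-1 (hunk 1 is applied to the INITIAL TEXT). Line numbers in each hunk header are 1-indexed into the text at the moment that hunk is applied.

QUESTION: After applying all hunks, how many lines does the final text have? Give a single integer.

Answer: 7

Derivation:
Hunk 1: at line 3 remove [xpe,aovyl] add [buvp] -> 8 lines: fbybx rfwou udm buvp jzp npbpi xvr oexl
Hunk 2: at line 1 remove [udm,buvp,jzp] add [tnr,uceja,qgtsl] -> 8 lines: fbybx rfwou tnr uceja qgtsl npbpi xvr oexl
Hunk 3: at line 6 remove [xvr] add [qedwu] -> 8 lines: fbybx rfwou tnr uceja qgtsl npbpi qedwu oexl
Hunk 4: at line 4 remove [qgtsl,npbpi,qedwu] add [qczl,yiur] -> 7 lines: fbybx rfwou tnr uceja qczl yiur oexl
Hunk 5: at line 3 remove [qczl] add [vtu] -> 7 lines: fbybx rfwou tnr uceja vtu yiur oexl
Hunk 6: at line 1 remove [tnr,uceja] add [qhd,uakr] -> 7 lines: fbybx rfwou qhd uakr vtu yiur oexl
Final line count: 7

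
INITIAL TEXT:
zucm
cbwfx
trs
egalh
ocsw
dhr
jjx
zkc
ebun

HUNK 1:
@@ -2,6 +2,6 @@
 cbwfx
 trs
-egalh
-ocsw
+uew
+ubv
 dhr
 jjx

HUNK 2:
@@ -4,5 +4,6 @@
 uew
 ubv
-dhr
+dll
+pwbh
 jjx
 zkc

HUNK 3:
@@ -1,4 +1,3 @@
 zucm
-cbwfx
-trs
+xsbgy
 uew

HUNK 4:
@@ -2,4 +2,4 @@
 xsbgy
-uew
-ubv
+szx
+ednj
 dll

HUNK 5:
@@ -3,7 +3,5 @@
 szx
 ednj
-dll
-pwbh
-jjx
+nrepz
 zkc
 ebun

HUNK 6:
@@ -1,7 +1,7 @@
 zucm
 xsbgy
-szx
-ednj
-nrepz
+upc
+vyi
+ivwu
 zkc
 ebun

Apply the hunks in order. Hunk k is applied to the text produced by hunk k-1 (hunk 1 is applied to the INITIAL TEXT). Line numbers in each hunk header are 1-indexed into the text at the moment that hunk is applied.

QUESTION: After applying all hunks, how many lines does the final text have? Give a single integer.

Answer: 7

Derivation:
Hunk 1: at line 2 remove [egalh,ocsw] add [uew,ubv] -> 9 lines: zucm cbwfx trs uew ubv dhr jjx zkc ebun
Hunk 2: at line 4 remove [dhr] add [dll,pwbh] -> 10 lines: zucm cbwfx trs uew ubv dll pwbh jjx zkc ebun
Hunk 3: at line 1 remove [cbwfx,trs] add [xsbgy] -> 9 lines: zucm xsbgy uew ubv dll pwbh jjx zkc ebun
Hunk 4: at line 2 remove [uew,ubv] add [szx,ednj] -> 9 lines: zucm xsbgy szx ednj dll pwbh jjx zkc ebun
Hunk 5: at line 3 remove [dll,pwbh,jjx] add [nrepz] -> 7 lines: zucm xsbgy szx ednj nrepz zkc ebun
Hunk 6: at line 1 remove [szx,ednj,nrepz] add [upc,vyi,ivwu] -> 7 lines: zucm xsbgy upc vyi ivwu zkc ebun
Final line count: 7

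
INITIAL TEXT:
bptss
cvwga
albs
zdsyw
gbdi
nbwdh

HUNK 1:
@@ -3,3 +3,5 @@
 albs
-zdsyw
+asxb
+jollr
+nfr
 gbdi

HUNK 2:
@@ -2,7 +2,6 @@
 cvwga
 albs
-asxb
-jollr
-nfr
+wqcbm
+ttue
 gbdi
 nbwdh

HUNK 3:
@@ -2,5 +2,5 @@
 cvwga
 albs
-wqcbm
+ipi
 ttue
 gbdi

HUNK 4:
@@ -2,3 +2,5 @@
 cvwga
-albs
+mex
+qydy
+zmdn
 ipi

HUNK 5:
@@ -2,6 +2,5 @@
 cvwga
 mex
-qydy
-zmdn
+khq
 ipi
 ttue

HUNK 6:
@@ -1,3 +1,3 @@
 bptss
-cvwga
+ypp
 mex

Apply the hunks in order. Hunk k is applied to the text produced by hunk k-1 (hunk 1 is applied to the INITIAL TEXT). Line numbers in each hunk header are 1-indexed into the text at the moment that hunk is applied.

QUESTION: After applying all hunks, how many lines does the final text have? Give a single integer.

Hunk 1: at line 3 remove [zdsyw] add [asxb,jollr,nfr] -> 8 lines: bptss cvwga albs asxb jollr nfr gbdi nbwdh
Hunk 2: at line 2 remove [asxb,jollr,nfr] add [wqcbm,ttue] -> 7 lines: bptss cvwga albs wqcbm ttue gbdi nbwdh
Hunk 3: at line 2 remove [wqcbm] add [ipi] -> 7 lines: bptss cvwga albs ipi ttue gbdi nbwdh
Hunk 4: at line 2 remove [albs] add [mex,qydy,zmdn] -> 9 lines: bptss cvwga mex qydy zmdn ipi ttue gbdi nbwdh
Hunk 5: at line 2 remove [qydy,zmdn] add [khq] -> 8 lines: bptss cvwga mex khq ipi ttue gbdi nbwdh
Hunk 6: at line 1 remove [cvwga] add [ypp] -> 8 lines: bptss ypp mex khq ipi ttue gbdi nbwdh
Final line count: 8

Answer: 8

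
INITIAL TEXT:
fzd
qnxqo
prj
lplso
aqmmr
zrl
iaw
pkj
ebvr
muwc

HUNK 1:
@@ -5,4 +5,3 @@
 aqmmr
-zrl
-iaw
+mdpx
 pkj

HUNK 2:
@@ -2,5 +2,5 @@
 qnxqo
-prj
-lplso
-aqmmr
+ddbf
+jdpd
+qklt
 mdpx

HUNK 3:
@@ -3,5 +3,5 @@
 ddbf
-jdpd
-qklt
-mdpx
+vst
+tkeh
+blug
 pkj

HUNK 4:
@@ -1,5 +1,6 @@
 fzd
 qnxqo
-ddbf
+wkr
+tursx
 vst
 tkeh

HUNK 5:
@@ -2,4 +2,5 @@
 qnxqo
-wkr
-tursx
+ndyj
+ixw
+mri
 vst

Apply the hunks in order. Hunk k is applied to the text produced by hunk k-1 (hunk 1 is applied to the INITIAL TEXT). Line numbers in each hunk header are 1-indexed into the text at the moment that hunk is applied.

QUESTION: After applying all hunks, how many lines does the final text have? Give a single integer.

Hunk 1: at line 5 remove [zrl,iaw] add [mdpx] -> 9 lines: fzd qnxqo prj lplso aqmmr mdpx pkj ebvr muwc
Hunk 2: at line 2 remove [prj,lplso,aqmmr] add [ddbf,jdpd,qklt] -> 9 lines: fzd qnxqo ddbf jdpd qklt mdpx pkj ebvr muwc
Hunk 3: at line 3 remove [jdpd,qklt,mdpx] add [vst,tkeh,blug] -> 9 lines: fzd qnxqo ddbf vst tkeh blug pkj ebvr muwc
Hunk 4: at line 1 remove [ddbf] add [wkr,tursx] -> 10 lines: fzd qnxqo wkr tursx vst tkeh blug pkj ebvr muwc
Hunk 5: at line 2 remove [wkr,tursx] add [ndyj,ixw,mri] -> 11 lines: fzd qnxqo ndyj ixw mri vst tkeh blug pkj ebvr muwc
Final line count: 11

Answer: 11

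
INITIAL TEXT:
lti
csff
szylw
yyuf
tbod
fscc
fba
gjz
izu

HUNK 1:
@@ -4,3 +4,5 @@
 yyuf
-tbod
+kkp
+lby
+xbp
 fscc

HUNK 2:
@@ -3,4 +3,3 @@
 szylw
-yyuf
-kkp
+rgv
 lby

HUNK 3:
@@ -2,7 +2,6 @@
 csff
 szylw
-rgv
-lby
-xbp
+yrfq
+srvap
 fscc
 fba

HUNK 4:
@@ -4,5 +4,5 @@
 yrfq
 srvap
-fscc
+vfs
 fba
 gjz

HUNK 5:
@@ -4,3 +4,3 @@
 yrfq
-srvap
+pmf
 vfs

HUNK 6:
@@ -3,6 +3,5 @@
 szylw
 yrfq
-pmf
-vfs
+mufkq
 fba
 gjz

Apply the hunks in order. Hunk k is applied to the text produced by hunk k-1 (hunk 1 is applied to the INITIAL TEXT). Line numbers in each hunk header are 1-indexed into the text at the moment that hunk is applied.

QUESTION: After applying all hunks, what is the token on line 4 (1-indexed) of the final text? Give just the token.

Hunk 1: at line 4 remove [tbod] add [kkp,lby,xbp] -> 11 lines: lti csff szylw yyuf kkp lby xbp fscc fba gjz izu
Hunk 2: at line 3 remove [yyuf,kkp] add [rgv] -> 10 lines: lti csff szylw rgv lby xbp fscc fba gjz izu
Hunk 3: at line 2 remove [rgv,lby,xbp] add [yrfq,srvap] -> 9 lines: lti csff szylw yrfq srvap fscc fba gjz izu
Hunk 4: at line 4 remove [fscc] add [vfs] -> 9 lines: lti csff szylw yrfq srvap vfs fba gjz izu
Hunk 5: at line 4 remove [srvap] add [pmf] -> 9 lines: lti csff szylw yrfq pmf vfs fba gjz izu
Hunk 6: at line 3 remove [pmf,vfs] add [mufkq] -> 8 lines: lti csff szylw yrfq mufkq fba gjz izu
Final line 4: yrfq

Answer: yrfq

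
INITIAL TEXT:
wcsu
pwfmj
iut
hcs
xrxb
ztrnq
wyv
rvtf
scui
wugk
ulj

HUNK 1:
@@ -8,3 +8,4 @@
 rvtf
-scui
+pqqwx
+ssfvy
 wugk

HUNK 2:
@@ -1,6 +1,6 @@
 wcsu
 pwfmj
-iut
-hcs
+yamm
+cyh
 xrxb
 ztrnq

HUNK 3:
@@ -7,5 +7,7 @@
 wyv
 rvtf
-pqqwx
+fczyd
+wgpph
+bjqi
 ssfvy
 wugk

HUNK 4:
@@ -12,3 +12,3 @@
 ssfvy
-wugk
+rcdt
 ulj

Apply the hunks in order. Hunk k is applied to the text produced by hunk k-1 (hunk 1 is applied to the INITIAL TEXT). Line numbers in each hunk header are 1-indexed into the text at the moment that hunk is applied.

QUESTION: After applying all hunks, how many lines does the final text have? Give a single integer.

Hunk 1: at line 8 remove [scui] add [pqqwx,ssfvy] -> 12 lines: wcsu pwfmj iut hcs xrxb ztrnq wyv rvtf pqqwx ssfvy wugk ulj
Hunk 2: at line 1 remove [iut,hcs] add [yamm,cyh] -> 12 lines: wcsu pwfmj yamm cyh xrxb ztrnq wyv rvtf pqqwx ssfvy wugk ulj
Hunk 3: at line 7 remove [pqqwx] add [fczyd,wgpph,bjqi] -> 14 lines: wcsu pwfmj yamm cyh xrxb ztrnq wyv rvtf fczyd wgpph bjqi ssfvy wugk ulj
Hunk 4: at line 12 remove [wugk] add [rcdt] -> 14 lines: wcsu pwfmj yamm cyh xrxb ztrnq wyv rvtf fczyd wgpph bjqi ssfvy rcdt ulj
Final line count: 14

Answer: 14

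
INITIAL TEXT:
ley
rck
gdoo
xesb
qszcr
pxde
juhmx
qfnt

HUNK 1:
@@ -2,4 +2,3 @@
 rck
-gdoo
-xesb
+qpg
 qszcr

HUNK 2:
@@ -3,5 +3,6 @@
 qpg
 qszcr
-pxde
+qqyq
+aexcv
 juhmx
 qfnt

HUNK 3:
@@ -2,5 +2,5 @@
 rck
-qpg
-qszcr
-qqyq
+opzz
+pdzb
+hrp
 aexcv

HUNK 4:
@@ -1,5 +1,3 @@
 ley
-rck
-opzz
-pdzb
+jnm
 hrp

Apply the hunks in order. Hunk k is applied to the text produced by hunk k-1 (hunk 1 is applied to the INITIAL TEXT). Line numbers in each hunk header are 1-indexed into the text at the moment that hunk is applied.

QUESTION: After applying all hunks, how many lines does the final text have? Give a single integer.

Answer: 6

Derivation:
Hunk 1: at line 2 remove [gdoo,xesb] add [qpg] -> 7 lines: ley rck qpg qszcr pxde juhmx qfnt
Hunk 2: at line 3 remove [pxde] add [qqyq,aexcv] -> 8 lines: ley rck qpg qszcr qqyq aexcv juhmx qfnt
Hunk 3: at line 2 remove [qpg,qszcr,qqyq] add [opzz,pdzb,hrp] -> 8 lines: ley rck opzz pdzb hrp aexcv juhmx qfnt
Hunk 4: at line 1 remove [rck,opzz,pdzb] add [jnm] -> 6 lines: ley jnm hrp aexcv juhmx qfnt
Final line count: 6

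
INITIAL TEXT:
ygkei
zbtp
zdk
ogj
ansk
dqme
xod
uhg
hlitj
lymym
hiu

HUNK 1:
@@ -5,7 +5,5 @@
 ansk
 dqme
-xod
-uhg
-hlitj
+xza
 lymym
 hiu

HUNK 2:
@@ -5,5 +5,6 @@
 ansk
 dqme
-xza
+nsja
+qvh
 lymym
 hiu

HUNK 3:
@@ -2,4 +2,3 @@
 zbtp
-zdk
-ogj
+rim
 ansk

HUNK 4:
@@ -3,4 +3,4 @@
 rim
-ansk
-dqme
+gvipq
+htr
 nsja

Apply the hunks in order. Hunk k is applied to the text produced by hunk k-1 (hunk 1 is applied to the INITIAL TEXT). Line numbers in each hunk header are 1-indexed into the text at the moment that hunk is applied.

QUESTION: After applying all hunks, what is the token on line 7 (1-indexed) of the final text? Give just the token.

Answer: qvh

Derivation:
Hunk 1: at line 5 remove [xod,uhg,hlitj] add [xza] -> 9 lines: ygkei zbtp zdk ogj ansk dqme xza lymym hiu
Hunk 2: at line 5 remove [xza] add [nsja,qvh] -> 10 lines: ygkei zbtp zdk ogj ansk dqme nsja qvh lymym hiu
Hunk 3: at line 2 remove [zdk,ogj] add [rim] -> 9 lines: ygkei zbtp rim ansk dqme nsja qvh lymym hiu
Hunk 4: at line 3 remove [ansk,dqme] add [gvipq,htr] -> 9 lines: ygkei zbtp rim gvipq htr nsja qvh lymym hiu
Final line 7: qvh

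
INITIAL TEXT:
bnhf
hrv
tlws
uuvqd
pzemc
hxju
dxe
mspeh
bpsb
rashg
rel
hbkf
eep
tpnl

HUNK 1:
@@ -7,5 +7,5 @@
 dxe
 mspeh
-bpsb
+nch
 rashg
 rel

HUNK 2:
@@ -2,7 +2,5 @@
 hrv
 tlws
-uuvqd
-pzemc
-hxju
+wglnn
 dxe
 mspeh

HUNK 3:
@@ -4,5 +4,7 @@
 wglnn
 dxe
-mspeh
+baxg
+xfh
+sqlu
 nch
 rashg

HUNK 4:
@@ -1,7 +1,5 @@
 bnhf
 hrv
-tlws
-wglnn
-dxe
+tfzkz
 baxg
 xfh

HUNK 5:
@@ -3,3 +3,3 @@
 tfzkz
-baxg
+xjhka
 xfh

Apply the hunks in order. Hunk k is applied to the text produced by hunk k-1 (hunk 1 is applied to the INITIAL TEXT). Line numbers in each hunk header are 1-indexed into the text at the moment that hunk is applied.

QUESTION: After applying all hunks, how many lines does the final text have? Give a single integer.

Answer: 12

Derivation:
Hunk 1: at line 7 remove [bpsb] add [nch] -> 14 lines: bnhf hrv tlws uuvqd pzemc hxju dxe mspeh nch rashg rel hbkf eep tpnl
Hunk 2: at line 2 remove [uuvqd,pzemc,hxju] add [wglnn] -> 12 lines: bnhf hrv tlws wglnn dxe mspeh nch rashg rel hbkf eep tpnl
Hunk 3: at line 4 remove [mspeh] add [baxg,xfh,sqlu] -> 14 lines: bnhf hrv tlws wglnn dxe baxg xfh sqlu nch rashg rel hbkf eep tpnl
Hunk 4: at line 1 remove [tlws,wglnn,dxe] add [tfzkz] -> 12 lines: bnhf hrv tfzkz baxg xfh sqlu nch rashg rel hbkf eep tpnl
Hunk 5: at line 3 remove [baxg] add [xjhka] -> 12 lines: bnhf hrv tfzkz xjhka xfh sqlu nch rashg rel hbkf eep tpnl
Final line count: 12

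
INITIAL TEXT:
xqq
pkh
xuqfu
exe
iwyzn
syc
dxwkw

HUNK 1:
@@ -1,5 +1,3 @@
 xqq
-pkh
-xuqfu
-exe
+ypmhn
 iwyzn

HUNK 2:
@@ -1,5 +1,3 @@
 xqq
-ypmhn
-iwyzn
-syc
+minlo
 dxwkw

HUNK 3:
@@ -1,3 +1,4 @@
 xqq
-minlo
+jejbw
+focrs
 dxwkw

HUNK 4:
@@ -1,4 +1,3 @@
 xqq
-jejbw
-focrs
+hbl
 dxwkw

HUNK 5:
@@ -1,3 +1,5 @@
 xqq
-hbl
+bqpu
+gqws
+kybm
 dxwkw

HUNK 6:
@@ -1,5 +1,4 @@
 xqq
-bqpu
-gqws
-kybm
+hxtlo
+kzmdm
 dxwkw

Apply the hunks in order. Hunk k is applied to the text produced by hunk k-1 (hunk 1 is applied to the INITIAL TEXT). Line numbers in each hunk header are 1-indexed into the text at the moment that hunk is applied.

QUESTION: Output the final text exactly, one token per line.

Hunk 1: at line 1 remove [pkh,xuqfu,exe] add [ypmhn] -> 5 lines: xqq ypmhn iwyzn syc dxwkw
Hunk 2: at line 1 remove [ypmhn,iwyzn,syc] add [minlo] -> 3 lines: xqq minlo dxwkw
Hunk 3: at line 1 remove [minlo] add [jejbw,focrs] -> 4 lines: xqq jejbw focrs dxwkw
Hunk 4: at line 1 remove [jejbw,focrs] add [hbl] -> 3 lines: xqq hbl dxwkw
Hunk 5: at line 1 remove [hbl] add [bqpu,gqws,kybm] -> 5 lines: xqq bqpu gqws kybm dxwkw
Hunk 6: at line 1 remove [bqpu,gqws,kybm] add [hxtlo,kzmdm] -> 4 lines: xqq hxtlo kzmdm dxwkw

Answer: xqq
hxtlo
kzmdm
dxwkw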